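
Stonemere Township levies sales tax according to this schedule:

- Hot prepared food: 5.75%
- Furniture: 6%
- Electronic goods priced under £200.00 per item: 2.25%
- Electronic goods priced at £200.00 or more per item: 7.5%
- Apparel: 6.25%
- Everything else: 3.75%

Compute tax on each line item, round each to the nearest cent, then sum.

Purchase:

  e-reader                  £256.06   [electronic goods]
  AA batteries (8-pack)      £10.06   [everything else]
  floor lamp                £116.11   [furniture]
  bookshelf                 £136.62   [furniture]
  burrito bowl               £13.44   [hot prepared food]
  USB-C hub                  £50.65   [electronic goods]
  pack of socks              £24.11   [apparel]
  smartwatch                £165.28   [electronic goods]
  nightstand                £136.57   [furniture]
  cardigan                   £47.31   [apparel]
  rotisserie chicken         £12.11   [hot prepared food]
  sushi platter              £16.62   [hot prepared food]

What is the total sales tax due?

£54.70

E-reader £256.06: electronic goods, £200.00 or more → 7.5% → £19.20
AA batteries (8-pack) £10.06: everything else → 3.75% → £0.38
Floor lamp £116.11: furniture → 6% → £6.97
Bookshelf £136.62: furniture → 6% → £8.20
Burrito bowl £13.44: hot prepared food → 5.75% → £0.77
USB-C hub £50.65: electronic goods, under £200.00 → 2.25% → £1.14
Pack of socks £24.11: apparel → 6.25% → £1.51
Smartwatch £165.28: electronic goods, under £200.00 → 2.25% → £3.72
Nightstand £136.57: furniture → 6% → £8.19
Cardigan £47.31: apparel → 6.25% → £2.96
Rotisserie chicken £12.11: hot prepared food → 5.75% → £0.70
Sushi platter £16.62: hot prepared food → 5.75% → £0.96
Total tax = £19.20 + £0.38 + £6.97 + £8.20 + £0.77 + £1.14 + £1.51 + £3.72 + £8.19 + £2.96 + £0.70 + £0.96 = £54.70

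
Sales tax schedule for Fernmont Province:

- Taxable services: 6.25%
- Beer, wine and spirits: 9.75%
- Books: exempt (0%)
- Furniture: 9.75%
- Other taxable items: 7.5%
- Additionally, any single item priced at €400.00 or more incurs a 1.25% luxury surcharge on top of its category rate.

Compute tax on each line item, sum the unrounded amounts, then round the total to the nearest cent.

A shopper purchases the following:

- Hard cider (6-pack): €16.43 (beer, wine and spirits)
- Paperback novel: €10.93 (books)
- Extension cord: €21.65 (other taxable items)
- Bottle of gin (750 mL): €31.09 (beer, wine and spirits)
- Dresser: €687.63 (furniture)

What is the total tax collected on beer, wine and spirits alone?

Hard cider (6-pack) €16.43: beer, wine and spirits → 9.75% → €1.601925
Bottle of gin (750 mL) €31.09: beer, wine and spirits → 9.75% → €3.031275
Tax on beer, wine and spirits: unrounded sum = €4.6332 → €4.63

€4.63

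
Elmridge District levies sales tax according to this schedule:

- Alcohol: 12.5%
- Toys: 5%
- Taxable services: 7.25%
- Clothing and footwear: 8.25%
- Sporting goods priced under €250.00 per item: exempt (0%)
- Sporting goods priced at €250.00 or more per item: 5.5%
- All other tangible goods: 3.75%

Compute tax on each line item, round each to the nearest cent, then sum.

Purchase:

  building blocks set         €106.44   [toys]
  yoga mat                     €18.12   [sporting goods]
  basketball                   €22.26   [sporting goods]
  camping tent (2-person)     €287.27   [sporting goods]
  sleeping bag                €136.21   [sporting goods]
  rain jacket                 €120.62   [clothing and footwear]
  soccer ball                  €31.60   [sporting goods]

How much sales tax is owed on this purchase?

Building blocks set €106.44: toys → 5% → €5.32
Yoga mat €18.12: sporting goods, under €250.00 → 0% → €0.00
Basketball €22.26: sporting goods, under €250.00 → 0% → €0.00
Camping tent (2-person) €287.27: sporting goods, €250.00 or more → 5.5% → €15.80
Sleeping bag €136.21: sporting goods, under €250.00 → 0% → €0.00
Rain jacket €120.62: clothing and footwear → 8.25% → €9.95
Soccer ball €31.60: sporting goods, under €250.00 → 0% → €0.00
Total tax = €5.32 + €15.80 + €9.95 = €31.07

€31.07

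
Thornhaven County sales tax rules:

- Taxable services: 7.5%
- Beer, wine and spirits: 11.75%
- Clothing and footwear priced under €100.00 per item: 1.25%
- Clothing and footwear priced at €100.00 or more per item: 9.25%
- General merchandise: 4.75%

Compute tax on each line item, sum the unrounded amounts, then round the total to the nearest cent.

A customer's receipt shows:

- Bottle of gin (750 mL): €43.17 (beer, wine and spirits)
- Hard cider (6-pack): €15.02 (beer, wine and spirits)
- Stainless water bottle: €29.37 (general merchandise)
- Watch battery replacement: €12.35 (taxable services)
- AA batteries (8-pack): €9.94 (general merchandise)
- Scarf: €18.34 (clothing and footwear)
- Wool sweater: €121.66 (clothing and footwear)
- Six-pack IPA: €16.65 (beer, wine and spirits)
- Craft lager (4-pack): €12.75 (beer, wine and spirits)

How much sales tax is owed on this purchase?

Bottle of gin (750 mL) €43.17: beer, wine and spirits → 11.75% → €5.072475
Hard cider (6-pack) €15.02: beer, wine and spirits → 11.75% → €1.76485
Stainless water bottle €29.37: general merchandise → 4.75% → €1.395075
Watch battery replacement €12.35: taxable services → 7.5% → €0.92625
AA batteries (8-pack) €9.94: general merchandise → 4.75% → €0.47215
Scarf €18.34: clothing and footwear, under €100.00 → 1.25% → €0.22925
Wool sweater €121.66: clothing and footwear, €100.00 or more → 9.25% → €11.25355
Six-pack IPA €16.65: beer, wine and spirits → 11.75% → €1.956375
Craft lager (4-pack) €12.75: beer, wine and spirits → 11.75% → €1.498125
Unrounded tax sum = €24.5681 → €24.57

€24.57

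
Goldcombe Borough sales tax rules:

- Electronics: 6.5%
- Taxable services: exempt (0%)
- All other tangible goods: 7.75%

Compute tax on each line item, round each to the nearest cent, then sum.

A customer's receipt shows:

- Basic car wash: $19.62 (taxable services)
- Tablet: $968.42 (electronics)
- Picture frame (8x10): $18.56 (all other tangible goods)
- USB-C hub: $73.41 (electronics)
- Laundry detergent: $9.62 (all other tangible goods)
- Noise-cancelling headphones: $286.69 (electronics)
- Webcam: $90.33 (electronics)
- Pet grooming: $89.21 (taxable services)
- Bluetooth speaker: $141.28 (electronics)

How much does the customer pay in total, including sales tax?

Basic car wash $19.62: taxable services → 0% → $0.00
Tablet $968.42: electronics → 6.5% → $62.95
Picture frame (8x10) $18.56: all other tangible goods → 7.75% → $1.44
USB-C hub $73.41: electronics → 6.5% → $4.77
Laundry detergent $9.62: all other tangible goods → 7.75% → $0.75
Noise-cancelling headphones $286.69: electronics → 6.5% → $18.63
Webcam $90.33: electronics → 6.5% → $5.87
Pet grooming $89.21: taxable services → 0% → $0.00
Bluetooth speaker $141.28: electronics → 6.5% → $9.18
Subtotal = $1697.14; tax = $103.59; total due = $1800.73

$1800.73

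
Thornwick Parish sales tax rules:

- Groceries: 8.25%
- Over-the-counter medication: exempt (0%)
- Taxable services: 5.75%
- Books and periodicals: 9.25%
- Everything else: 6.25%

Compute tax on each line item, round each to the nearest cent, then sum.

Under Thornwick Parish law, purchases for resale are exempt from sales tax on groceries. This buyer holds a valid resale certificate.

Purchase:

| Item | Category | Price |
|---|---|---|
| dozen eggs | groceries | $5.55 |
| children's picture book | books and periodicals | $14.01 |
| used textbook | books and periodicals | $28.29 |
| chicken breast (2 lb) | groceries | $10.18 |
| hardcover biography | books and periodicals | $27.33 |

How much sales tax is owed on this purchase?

$6.45

Dozen eggs $5.55: groceries, buyer-exempt → 0% → $0.00
Children's picture book $14.01: books and periodicals → 9.25% → $1.30
Used textbook $28.29: books and periodicals → 9.25% → $2.62
Chicken breast (2 lb) $10.18: groceries, buyer-exempt → 0% → $0.00
Hardcover biography $27.33: books and periodicals → 9.25% → $2.53
Total tax = $1.30 + $2.62 + $2.53 = $6.45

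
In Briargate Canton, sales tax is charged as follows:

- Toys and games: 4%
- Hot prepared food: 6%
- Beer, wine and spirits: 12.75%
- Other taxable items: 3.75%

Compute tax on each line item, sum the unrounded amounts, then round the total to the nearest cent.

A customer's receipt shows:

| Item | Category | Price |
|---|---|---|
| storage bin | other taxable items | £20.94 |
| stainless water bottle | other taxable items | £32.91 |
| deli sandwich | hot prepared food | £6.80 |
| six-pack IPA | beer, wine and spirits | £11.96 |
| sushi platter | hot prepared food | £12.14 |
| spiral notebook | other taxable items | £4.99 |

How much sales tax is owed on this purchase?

Storage bin £20.94: other taxable items → 3.75% → £0.78525
Stainless water bottle £32.91: other taxable items → 3.75% → £1.234125
Deli sandwich £6.80: hot prepared food → 6% → £0.408
Six-pack IPA £11.96: beer, wine and spirits → 12.75% → £1.5249
Sushi platter £12.14: hot prepared food → 6% → £0.7284
Spiral notebook £4.99: other taxable items → 3.75% → £0.187125
Unrounded tax sum = £4.8678 → £4.87

£4.87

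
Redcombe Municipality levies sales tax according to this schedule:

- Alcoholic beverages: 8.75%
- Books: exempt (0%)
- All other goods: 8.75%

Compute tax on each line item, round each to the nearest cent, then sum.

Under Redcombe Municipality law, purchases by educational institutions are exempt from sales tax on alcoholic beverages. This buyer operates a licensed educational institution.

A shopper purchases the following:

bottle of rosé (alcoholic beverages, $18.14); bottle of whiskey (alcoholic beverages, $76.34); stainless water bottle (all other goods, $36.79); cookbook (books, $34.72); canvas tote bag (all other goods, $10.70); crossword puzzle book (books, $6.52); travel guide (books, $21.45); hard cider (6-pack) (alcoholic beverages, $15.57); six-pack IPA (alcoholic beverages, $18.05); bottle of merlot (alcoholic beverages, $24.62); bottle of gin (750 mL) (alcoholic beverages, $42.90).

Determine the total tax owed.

Bottle of rosé $18.14: alcoholic beverages, buyer-exempt → 0% → $0.00
Bottle of whiskey $76.34: alcoholic beverages, buyer-exempt → 0% → $0.00
Stainless water bottle $36.79: all other goods → 8.75% → $3.22
Cookbook $34.72: books → 0% → $0.00
Canvas tote bag $10.70: all other goods → 8.75% → $0.94
Crossword puzzle book $6.52: books → 0% → $0.00
Travel guide $21.45: books → 0% → $0.00
Hard cider (6-pack) $15.57: alcoholic beverages, buyer-exempt → 0% → $0.00
Six-pack IPA $18.05: alcoholic beverages, buyer-exempt → 0% → $0.00
Bottle of merlot $24.62: alcoholic beverages, buyer-exempt → 0% → $0.00
Bottle of gin (750 mL) $42.90: alcoholic beverages, buyer-exempt → 0% → $0.00
Total tax = $3.22 + $0.94 = $4.16

$4.16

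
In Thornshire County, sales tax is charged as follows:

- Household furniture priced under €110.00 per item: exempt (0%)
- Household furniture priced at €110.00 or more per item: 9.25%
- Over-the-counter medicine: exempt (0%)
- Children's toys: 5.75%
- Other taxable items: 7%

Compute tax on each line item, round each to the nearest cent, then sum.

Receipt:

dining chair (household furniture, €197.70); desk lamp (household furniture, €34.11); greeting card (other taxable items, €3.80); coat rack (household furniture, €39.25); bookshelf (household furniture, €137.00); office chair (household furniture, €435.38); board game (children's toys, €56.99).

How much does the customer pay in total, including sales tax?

Dining chair €197.70: household furniture, €110.00 or more → 9.25% → €18.29
Desk lamp €34.11: household furniture, under €110.00 → 0% → €0.00
Greeting card €3.80: other taxable items → 7% → €0.27
Coat rack €39.25: household furniture, under €110.00 → 0% → €0.00
Bookshelf €137.00: household furniture, €110.00 or more → 9.25% → €12.67
Office chair €435.38: household furniture, €110.00 or more → 9.25% → €40.27
Board game €56.99: children's toys → 5.75% → €3.28
Subtotal = €904.23; tax = €74.78; total due = €979.01

€979.01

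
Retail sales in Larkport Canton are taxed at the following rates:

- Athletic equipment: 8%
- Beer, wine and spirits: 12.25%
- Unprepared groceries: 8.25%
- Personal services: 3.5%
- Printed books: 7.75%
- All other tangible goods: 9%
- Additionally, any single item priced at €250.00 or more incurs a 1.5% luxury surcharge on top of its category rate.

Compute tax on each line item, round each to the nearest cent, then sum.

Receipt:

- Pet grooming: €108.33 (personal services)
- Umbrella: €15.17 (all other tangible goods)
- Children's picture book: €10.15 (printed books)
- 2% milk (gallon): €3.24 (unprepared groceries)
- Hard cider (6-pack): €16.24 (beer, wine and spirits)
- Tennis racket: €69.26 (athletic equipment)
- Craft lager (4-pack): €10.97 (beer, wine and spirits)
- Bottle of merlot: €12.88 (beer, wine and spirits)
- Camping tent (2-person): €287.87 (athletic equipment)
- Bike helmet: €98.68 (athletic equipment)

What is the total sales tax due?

Pet grooming €108.33: personal services → 3.5% → €3.79
Umbrella €15.17: all other tangible goods → 9% → €1.37
Children's picture book €10.15: printed books → 7.75% → €0.79
2% milk (gallon) €3.24: unprepared groceries → 8.25% → €0.27
Hard cider (6-pack) €16.24: beer, wine and spirits → 12.25% → €1.99
Tennis racket €69.26: athletic equipment → 8% → €5.54
Craft lager (4-pack) €10.97: beer, wine and spirits → 12.25% → €1.34
Bottle of merlot €12.88: beer, wine and spirits → 12.25% → €1.58
Camping tent (2-person) €287.87: athletic equipment → 8% + 1.5% surcharge = 9.5% → €27.35
Bike helmet €98.68: athletic equipment → 8% → €7.89
Total tax = €3.79 + €1.37 + €0.79 + €0.27 + €1.99 + €5.54 + €1.34 + €1.58 + €27.35 + €7.89 = €51.91

€51.91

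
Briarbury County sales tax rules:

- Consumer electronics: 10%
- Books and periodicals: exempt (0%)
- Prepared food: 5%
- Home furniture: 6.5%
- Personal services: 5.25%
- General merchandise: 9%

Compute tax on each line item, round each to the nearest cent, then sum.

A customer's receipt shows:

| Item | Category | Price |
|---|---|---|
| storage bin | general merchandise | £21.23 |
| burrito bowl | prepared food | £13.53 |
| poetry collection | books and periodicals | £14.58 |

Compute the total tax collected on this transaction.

Storage bin £21.23: general merchandise → 9% → £1.91
Burrito bowl £13.53: prepared food → 5% → £0.68
Poetry collection £14.58: books and periodicals → 0% → £0.00
Total tax = £1.91 + £0.68 = £2.59

£2.59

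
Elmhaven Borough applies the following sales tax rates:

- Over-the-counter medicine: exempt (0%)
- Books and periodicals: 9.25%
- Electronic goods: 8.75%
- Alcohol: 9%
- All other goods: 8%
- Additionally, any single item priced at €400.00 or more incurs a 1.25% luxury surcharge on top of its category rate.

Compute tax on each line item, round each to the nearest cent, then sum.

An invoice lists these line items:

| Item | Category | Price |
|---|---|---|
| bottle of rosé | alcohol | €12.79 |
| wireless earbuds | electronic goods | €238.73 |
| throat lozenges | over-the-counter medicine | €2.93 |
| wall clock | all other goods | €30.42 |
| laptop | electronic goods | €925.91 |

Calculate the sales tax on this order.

Bottle of rosé €12.79: alcohol → 9% → €1.15
Wireless earbuds €238.73: electronic goods → 8.75% → €20.89
Throat lozenges €2.93: over-the-counter medicine → 0% → €0.00
Wall clock €30.42: all other goods → 8% → €2.43
Laptop €925.91: electronic goods → 8.75% + 1.25% surcharge = 10% → €92.59
Total tax = €1.15 + €20.89 + €2.43 + €92.59 = €117.06

€117.06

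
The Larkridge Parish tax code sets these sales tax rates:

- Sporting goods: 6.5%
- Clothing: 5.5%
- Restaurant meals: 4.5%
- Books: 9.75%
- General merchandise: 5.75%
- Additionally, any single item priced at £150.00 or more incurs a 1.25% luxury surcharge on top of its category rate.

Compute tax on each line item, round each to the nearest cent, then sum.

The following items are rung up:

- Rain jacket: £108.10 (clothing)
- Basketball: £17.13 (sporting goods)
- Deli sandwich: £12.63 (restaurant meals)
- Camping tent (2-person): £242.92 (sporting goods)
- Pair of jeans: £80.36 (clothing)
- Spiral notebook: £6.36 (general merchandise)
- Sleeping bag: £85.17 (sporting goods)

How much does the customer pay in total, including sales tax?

£589.46

Rain jacket £108.10: clothing → 5.5% → £5.95
Basketball £17.13: sporting goods → 6.5% → £1.11
Deli sandwich £12.63: restaurant meals → 4.5% → £0.57
Camping tent (2-person) £242.92: sporting goods → 6.5% + 1.25% surcharge = 7.75% → £18.83
Pair of jeans £80.36: clothing → 5.5% → £4.42
Spiral notebook £6.36: general merchandise → 5.75% → £0.37
Sleeping bag £85.17: sporting goods → 6.5% → £5.54
Subtotal = £552.67; tax = £36.79; total due = £589.46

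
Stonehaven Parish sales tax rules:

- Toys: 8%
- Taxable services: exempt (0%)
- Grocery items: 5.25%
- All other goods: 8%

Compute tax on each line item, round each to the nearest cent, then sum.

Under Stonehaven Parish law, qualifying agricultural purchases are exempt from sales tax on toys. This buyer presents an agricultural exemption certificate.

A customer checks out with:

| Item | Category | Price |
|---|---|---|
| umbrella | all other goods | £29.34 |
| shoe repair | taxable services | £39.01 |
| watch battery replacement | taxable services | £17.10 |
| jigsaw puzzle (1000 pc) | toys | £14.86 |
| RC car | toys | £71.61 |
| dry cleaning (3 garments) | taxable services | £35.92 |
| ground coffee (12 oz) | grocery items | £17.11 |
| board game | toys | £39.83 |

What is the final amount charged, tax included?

£268.03

Umbrella £29.34: all other goods → 8% → £2.35
Shoe repair £39.01: taxable services → 0% → £0.00
Watch battery replacement £17.10: taxable services → 0% → £0.00
Jigsaw puzzle (1000 pc) £14.86: toys, buyer-exempt → 0% → £0.00
RC car £71.61: toys, buyer-exempt → 0% → £0.00
Dry cleaning (3 garments) £35.92: taxable services → 0% → £0.00
Ground coffee (12 oz) £17.11: grocery items → 5.25% → £0.90
Board game £39.83: toys, buyer-exempt → 0% → £0.00
Subtotal = £264.78; tax = £3.25; total due = £268.03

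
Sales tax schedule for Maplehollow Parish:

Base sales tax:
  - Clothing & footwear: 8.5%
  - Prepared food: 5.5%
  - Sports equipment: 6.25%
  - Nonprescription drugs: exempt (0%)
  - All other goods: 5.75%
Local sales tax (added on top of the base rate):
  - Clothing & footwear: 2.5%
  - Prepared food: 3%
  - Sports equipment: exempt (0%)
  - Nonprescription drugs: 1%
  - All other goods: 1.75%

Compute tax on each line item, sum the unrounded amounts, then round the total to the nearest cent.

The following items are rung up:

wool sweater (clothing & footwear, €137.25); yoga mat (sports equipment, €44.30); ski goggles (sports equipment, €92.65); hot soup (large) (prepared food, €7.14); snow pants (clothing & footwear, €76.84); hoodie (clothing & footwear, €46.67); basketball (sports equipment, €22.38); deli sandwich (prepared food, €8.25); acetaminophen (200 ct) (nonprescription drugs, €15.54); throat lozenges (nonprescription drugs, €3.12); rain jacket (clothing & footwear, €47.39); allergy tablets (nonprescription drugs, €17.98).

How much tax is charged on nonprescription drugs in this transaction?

Acetaminophen (200 ct) €15.54: nonprescription drugs → 0% + 1% local = 1% → €0.1554
Throat lozenges €3.12: nonprescription drugs → 0% + 1% local = 1% → €0.0312
Allergy tablets €17.98: nonprescription drugs → 0% + 1% local = 1% → €0.1798
Tax on nonprescription drugs: unrounded sum = €0.3664 → €0.37

€0.37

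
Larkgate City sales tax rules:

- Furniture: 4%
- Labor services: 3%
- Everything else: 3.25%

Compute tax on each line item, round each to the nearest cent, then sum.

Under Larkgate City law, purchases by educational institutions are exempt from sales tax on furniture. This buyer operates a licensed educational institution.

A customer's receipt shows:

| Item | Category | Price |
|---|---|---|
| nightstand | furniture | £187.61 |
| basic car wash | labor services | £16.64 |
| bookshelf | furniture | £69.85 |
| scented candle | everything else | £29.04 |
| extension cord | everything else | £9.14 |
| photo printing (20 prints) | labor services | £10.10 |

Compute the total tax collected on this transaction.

£2.04

Nightstand £187.61: furniture, buyer-exempt → 0% → £0.00
Basic car wash £16.64: labor services → 3% → £0.50
Bookshelf £69.85: furniture, buyer-exempt → 0% → £0.00
Scented candle £29.04: everything else → 3.25% → £0.94
Extension cord £9.14: everything else → 3.25% → £0.30
Photo printing (20 prints) £10.10: labor services → 3% → £0.30
Total tax = £0.50 + £0.94 + £0.30 + £0.30 = £2.04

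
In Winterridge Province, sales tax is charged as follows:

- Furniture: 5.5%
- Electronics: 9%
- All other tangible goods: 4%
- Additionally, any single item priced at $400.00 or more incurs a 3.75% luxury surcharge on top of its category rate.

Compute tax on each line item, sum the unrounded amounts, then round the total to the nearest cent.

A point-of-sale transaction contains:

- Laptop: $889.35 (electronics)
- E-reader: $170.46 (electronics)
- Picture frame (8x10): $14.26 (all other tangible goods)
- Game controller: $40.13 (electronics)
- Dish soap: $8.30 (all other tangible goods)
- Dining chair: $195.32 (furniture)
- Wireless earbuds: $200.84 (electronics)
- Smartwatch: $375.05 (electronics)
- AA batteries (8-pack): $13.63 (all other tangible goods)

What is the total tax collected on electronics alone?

$184.18

Laptop $889.35: electronics → 9% + 3.75% surcharge = 12.75% → $113.392125
E-reader $170.46: electronics → 9% → $15.3414
Game controller $40.13: electronics → 9% → $3.6117
Wireless earbuds $200.84: electronics → 9% → $18.0756
Smartwatch $375.05: electronics → 9% → $33.7545
Tax on electronics: unrounded sum = $184.175325 → $184.18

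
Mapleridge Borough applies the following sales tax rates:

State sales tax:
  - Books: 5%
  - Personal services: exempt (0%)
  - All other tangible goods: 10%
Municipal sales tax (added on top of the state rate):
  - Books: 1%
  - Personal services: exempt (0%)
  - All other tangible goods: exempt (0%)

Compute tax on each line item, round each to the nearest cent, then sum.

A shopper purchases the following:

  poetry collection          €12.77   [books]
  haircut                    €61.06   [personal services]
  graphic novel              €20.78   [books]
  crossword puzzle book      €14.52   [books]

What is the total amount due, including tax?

Poetry collection €12.77: books → 5% + 1% municipal = 6% → €0.77
Haircut €61.06: personal services → 0% + 0% municipal = 0% → €0.00
Graphic novel €20.78: books → 5% + 1% municipal = 6% → €1.25
Crossword puzzle book €14.52: books → 5% + 1% municipal = 6% → €0.87
Subtotal = €109.13; tax = €2.89; total due = €112.02

€112.02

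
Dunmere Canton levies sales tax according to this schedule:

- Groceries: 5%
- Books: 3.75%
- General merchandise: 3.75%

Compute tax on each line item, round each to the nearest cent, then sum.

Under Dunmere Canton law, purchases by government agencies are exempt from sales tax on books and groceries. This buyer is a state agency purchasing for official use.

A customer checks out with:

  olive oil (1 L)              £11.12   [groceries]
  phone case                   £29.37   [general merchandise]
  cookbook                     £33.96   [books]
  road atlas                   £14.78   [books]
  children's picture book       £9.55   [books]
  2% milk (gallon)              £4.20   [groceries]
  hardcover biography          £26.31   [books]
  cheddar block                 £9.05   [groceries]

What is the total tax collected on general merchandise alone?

£1.10

Phone case £29.37: general merchandise → 3.75% → £1.10
Tax on general merchandise = £1.10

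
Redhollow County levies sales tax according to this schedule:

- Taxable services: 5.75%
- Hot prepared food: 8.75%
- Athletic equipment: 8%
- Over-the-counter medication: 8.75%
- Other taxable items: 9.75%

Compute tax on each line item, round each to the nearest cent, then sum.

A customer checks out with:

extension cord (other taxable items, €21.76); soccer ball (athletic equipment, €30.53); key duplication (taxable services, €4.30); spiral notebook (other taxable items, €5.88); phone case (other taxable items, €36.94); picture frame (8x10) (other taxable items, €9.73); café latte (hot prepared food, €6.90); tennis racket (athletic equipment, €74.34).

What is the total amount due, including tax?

Extension cord €21.76: other taxable items → 9.75% → €2.12
Soccer ball €30.53: athletic equipment → 8% → €2.44
Key duplication €4.30: taxable services → 5.75% → €0.25
Spiral notebook €5.88: other taxable items → 9.75% → €0.57
Phone case €36.94: other taxable items → 9.75% → €3.60
Picture frame (8x10) €9.73: other taxable items → 9.75% → €0.95
Café latte €6.90: hot prepared food → 8.75% → €0.60
Tennis racket €74.34: athletic equipment → 8% → €5.95
Subtotal = €190.38; tax = €16.48; total due = €206.86

€206.86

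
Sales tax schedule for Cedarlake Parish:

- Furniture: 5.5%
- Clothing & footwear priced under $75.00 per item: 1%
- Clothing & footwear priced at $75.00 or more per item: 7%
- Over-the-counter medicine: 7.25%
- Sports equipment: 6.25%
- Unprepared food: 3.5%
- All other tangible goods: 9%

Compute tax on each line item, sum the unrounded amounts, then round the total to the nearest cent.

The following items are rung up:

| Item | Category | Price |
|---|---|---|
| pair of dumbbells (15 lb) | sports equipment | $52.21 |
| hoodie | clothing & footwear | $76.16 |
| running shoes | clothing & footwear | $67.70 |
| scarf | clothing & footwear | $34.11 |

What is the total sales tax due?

Pair of dumbbells (15 lb) $52.21: sports equipment → 6.25% → $3.263125
Hoodie $76.16: clothing & footwear, $75.00 or more → 7% → $5.3312
Running shoes $67.70: clothing & footwear, under $75.00 → 1% → $0.677
Scarf $34.11: clothing & footwear, under $75.00 → 1% → $0.3411
Unrounded tax sum = $9.612425 → $9.61

$9.61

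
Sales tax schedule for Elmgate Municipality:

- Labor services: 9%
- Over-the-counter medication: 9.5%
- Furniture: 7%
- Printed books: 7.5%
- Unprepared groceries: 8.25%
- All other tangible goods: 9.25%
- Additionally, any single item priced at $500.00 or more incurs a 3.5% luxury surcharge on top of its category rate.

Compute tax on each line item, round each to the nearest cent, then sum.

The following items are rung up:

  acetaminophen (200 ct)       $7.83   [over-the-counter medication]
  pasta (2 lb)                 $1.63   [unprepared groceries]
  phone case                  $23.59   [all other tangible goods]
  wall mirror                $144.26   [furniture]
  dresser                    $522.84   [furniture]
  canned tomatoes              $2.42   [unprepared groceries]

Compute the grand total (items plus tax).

$770.82

Acetaminophen (200 ct) $7.83: over-the-counter medication → 9.5% → $0.74
Pasta (2 lb) $1.63: unprepared groceries → 8.25% → $0.13
Phone case $23.59: all other tangible goods → 9.25% → $2.18
Wall mirror $144.26: furniture → 7% → $10.10
Dresser $522.84: furniture → 7% + 3.5% surcharge = 10.5% → $54.90
Canned tomatoes $2.42: unprepared groceries → 8.25% → $0.20
Subtotal = $702.57; tax = $68.25; total due = $770.82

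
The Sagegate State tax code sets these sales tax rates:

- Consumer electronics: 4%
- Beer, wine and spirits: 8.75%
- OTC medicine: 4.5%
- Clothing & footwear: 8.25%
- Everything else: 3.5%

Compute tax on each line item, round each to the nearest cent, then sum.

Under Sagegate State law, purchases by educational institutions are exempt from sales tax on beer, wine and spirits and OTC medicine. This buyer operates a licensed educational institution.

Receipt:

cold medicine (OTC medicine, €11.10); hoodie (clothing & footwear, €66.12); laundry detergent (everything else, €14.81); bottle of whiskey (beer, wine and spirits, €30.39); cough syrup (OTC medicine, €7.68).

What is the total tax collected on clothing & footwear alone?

Hoodie €66.12: clothing & footwear → 8.25% → €5.45
Tax on clothing & footwear = €5.45

€5.45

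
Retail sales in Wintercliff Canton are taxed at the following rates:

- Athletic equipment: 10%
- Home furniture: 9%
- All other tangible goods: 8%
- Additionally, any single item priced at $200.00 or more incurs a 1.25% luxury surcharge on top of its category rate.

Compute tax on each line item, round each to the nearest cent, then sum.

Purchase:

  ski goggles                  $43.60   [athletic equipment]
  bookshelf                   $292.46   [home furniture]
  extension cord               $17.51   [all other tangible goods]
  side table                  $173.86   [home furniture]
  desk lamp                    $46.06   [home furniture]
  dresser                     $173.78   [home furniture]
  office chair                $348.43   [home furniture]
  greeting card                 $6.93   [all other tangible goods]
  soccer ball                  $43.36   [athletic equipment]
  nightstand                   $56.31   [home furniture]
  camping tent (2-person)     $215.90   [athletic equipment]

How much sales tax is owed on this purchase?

$141.14

Ski goggles $43.60: athletic equipment → 10% → $4.36
Bookshelf $292.46: home furniture → 9% + 1.25% surcharge = 10.25% → $29.98
Extension cord $17.51: all other tangible goods → 8% → $1.40
Side table $173.86: home furniture → 9% → $15.65
Desk lamp $46.06: home furniture → 9% → $4.15
Dresser $173.78: home furniture → 9% → $15.64
Office chair $348.43: home furniture → 9% + 1.25% surcharge = 10.25% → $35.71
Greeting card $6.93: all other tangible goods → 8% → $0.55
Soccer ball $43.36: athletic equipment → 10% → $4.34
Nightstand $56.31: home furniture → 9% → $5.07
Camping tent (2-person) $215.90: athletic equipment → 10% + 1.25% surcharge = 11.25% → $24.29
Total tax = $4.36 + $29.98 + $1.40 + $15.65 + $4.15 + $15.64 + $35.71 + $0.55 + $4.34 + $5.07 + $24.29 = $141.14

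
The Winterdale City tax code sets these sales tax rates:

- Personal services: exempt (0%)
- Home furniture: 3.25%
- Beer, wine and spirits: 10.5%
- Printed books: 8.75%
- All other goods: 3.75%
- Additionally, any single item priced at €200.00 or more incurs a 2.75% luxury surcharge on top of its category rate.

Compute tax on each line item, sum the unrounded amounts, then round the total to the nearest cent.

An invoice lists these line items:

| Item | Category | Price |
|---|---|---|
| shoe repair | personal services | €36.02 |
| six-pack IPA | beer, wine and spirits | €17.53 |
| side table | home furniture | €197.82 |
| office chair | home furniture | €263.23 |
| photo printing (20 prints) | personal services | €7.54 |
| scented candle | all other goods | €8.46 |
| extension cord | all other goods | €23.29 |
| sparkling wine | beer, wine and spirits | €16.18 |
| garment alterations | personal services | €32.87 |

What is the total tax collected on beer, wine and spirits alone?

Six-pack IPA €17.53: beer, wine and spirits → 10.5% → €1.84065
Sparkling wine €16.18: beer, wine and spirits → 10.5% → €1.6989
Tax on beer, wine and spirits: unrounded sum = €3.53955 → €3.54

€3.54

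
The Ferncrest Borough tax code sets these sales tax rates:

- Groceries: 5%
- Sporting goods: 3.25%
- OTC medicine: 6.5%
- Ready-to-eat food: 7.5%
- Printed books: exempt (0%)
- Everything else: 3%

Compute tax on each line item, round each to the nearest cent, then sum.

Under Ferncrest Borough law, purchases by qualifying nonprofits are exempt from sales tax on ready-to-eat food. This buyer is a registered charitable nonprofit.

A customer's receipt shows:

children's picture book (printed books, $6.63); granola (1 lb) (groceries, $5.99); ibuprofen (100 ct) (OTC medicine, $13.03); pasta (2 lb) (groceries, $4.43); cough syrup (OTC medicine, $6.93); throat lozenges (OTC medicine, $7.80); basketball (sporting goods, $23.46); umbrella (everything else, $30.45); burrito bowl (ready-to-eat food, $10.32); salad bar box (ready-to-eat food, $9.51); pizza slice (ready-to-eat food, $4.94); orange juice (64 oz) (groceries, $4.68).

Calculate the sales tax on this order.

$4.23

Children's picture book $6.63: printed books → 0% → $0.00
Granola (1 lb) $5.99: groceries → 5% → $0.30
Ibuprofen (100 ct) $13.03: OTC medicine → 6.5% → $0.85
Pasta (2 lb) $4.43: groceries → 5% → $0.22
Cough syrup $6.93: OTC medicine → 6.5% → $0.45
Throat lozenges $7.80: OTC medicine → 6.5% → $0.51
Basketball $23.46: sporting goods → 3.25% → $0.76
Umbrella $30.45: everything else → 3% → $0.91
Burrito bowl $10.32: ready-to-eat food, buyer-exempt → 0% → $0.00
Salad bar box $9.51: ready-to-eat food, buyer-exempt → 0% → $0.00
Pizza slice $4.94: ready-to-eat food, buyer-exempt → 0% → $0.00
Orange juice (64 oz) $4.68: groceries → 5% → $0.23
Total tax = $0.30 + $0.85 + $0.22 + $0.45 + $0.51 + $0.76 + $0.91 + $0.23 = $4.23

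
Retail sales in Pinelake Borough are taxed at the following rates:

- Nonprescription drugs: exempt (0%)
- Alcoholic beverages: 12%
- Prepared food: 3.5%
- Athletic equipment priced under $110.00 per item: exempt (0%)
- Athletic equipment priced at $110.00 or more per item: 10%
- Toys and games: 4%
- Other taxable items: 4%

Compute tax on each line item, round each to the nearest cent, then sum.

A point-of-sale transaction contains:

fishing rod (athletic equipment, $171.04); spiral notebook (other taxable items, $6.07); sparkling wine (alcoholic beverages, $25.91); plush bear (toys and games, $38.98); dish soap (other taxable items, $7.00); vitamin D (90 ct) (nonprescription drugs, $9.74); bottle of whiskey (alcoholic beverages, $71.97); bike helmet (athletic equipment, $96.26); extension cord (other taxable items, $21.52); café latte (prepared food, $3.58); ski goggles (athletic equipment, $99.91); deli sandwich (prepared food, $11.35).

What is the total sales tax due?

Fishing rod $171.04: athletic equipment, $110.00 or more → 10% → $17.10
Spiral notebook $6.07: other taxable items → 4% → $0.24
Sparkling wine $25.91: alcoholic beverages → 12% → $3.11
Plush bear $38.98: toys and games → 4% → $1.56
Dish soap $7.00: other taxable items → 4% → $0.28
Vitamin D (90 ct) $9.74: nonprescription drugs → 0% → $0.00
Bottle of whiskey $71.97: alcoholic beverages → 12% → $8.64
Bike helmet $96.26: athletic equipment, under $110.00 → 0% → $0.00
Extension cord $21.52: other taxable items → 4% → $0.86
Café latte $3.58: prepared food → 3.5% → $0.13
Ski goggles $99.91: athletic equipment, under $110.00 → 0% → $0.00
Deli sandwich $11.35: prepared food → 3.5% → $0.40
Total tax = $17.10 + $0.24 + $3.11 + $1.56 + $0.28 + $8.64 + $0.86 + $0.13 + $0.40 = $32.32

$32.32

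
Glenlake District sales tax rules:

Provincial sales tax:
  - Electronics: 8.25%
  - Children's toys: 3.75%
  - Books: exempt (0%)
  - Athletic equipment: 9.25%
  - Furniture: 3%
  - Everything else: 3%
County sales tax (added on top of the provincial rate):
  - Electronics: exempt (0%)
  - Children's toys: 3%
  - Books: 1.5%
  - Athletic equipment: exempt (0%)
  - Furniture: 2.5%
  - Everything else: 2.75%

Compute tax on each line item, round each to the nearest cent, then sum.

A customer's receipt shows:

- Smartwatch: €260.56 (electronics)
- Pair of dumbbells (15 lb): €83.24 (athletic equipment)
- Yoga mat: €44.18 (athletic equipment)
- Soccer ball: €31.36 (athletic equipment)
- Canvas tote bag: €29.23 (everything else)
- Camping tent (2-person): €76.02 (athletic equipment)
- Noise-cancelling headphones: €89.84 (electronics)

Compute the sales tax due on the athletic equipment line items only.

€21.72

Pair of dumbbells (15 lb) €83.24: athletic equipment → 9.25% + 0% county = 9.25% → €7.70
Yoga mat €44.18: athletic equipment → 9.25% + 0% county = 9.25% → €4.09
Soccer ball €31.36: athletic equipment → 9.25% + 0% county = 9.25% → €2.90
Camping tent (2-person) €76.02: athletic equipment → 9.25% + 0% county = 9.25% → €7.03
Tax on athletic equipment = €7.70 + €4.09 + €2.90 + €7.03 = €21.72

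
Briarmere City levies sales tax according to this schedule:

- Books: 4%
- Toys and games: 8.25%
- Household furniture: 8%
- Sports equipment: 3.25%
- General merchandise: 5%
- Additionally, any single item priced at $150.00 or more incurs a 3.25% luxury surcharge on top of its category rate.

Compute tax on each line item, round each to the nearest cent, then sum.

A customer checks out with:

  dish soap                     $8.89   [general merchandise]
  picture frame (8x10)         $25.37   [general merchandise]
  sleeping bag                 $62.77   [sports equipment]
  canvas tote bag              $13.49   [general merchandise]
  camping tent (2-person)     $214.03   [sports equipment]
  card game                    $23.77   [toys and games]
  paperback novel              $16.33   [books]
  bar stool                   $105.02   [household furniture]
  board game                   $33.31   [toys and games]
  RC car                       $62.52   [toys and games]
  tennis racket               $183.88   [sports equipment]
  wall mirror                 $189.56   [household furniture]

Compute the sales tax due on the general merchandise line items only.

$2.38

Dish soap $8.89: general merchandise → 5% → $0.44
Picture frame (8x10) $25.37: general merchandise → 5% → $1.27
Canvas tote bag $13.49: general merchandise → 5% → $0.67
Tax on general merchandise = $0.44 + $1.27 + $0.67 = $2.38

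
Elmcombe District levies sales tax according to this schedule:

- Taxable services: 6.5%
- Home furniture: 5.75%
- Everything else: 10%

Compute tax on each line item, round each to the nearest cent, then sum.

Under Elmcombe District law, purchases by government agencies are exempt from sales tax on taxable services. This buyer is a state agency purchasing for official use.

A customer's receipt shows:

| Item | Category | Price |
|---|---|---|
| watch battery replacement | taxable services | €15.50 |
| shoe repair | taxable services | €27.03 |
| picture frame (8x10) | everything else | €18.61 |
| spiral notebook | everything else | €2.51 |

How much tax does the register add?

Watch battery replacement €15.50: taxable services, buyer-exempt → 0% → €0.00
Shoe repair €27.03: taxable services, buyer-exempt → 0% → €0.00
Picture frame (8x10) €18.61: everything else → 10% → €1.86
Spiral notebook €2.51: everything else → 10% → €0.25
Total tax = €1.86 + €0.25 = €2.11

€2.11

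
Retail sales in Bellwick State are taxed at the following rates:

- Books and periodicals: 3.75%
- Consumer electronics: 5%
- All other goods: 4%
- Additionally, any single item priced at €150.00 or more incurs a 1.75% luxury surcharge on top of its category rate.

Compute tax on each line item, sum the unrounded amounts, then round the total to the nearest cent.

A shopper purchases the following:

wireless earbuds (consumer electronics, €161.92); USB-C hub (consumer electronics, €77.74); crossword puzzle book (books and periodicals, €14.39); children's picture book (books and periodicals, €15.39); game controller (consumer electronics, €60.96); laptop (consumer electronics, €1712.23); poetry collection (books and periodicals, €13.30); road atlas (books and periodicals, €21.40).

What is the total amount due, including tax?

Wireless earbuds €161.92: consumer electronics → 5% + 1.75% surcharge = 6.75% → €10.9296
USB-C hub €77.74: consumer electronics → 5% → €3.887
Crossword puzzle book €14.39: books and periodicals → 3.75% → €0.539625
Children's picture book €15.39: books and periodicals → 3.75% → €0.577125
Game controller €60.96: consumer electronics → 5% → €3.048
Laptop €1712.23: consumer electronics → 5% + 1.75% surcharge = 6.75% → €115.575525
Poetry collection €13.30: books and periodicals → 3.75% → €0.49875
Road atlas €21.40: books and periodicals → 3.75% → €0.8025
Subtotal = €2077.33; unrounded tax = €135.858125 → €135.86; total due = €2213.19

€2213.19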